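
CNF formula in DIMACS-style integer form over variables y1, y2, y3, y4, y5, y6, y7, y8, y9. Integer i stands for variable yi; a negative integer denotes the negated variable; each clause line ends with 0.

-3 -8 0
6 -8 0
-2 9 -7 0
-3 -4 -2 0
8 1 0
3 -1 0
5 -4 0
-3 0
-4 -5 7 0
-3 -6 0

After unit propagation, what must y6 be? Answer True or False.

True

Unit clause (~y3) sets y3 = False.
(y3 | ~y1) with y3 = False leaves only ~y1, so y1 = False.
(y1 | y8) with y1 = False leaves only y8, so y8 = True.
From (~y8 | y6) and y8 = True: y6 = True.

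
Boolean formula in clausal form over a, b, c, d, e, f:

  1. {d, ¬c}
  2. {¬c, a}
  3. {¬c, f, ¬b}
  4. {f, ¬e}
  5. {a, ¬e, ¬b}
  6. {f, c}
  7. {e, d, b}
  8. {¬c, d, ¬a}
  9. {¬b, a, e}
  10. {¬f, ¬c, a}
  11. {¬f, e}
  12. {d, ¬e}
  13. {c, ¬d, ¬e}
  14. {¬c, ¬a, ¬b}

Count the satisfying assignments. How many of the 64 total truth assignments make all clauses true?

2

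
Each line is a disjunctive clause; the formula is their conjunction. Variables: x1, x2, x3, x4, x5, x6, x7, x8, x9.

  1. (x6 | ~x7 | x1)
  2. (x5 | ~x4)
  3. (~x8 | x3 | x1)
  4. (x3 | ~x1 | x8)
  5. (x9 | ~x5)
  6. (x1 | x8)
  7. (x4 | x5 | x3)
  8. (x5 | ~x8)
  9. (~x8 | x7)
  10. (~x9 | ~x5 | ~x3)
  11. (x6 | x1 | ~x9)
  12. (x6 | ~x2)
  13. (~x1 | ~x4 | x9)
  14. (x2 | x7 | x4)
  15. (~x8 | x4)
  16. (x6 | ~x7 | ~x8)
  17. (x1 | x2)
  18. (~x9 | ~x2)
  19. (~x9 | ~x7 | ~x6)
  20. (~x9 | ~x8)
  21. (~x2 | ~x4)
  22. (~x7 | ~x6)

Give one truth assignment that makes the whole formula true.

Set x1 = True and propagate.
Branch on x2: take x2 = True.
  then x6 is forced to True.
  then x9 is forced to False.
  then x5 is forced to False.
  then x4 is forced to False.
  then x3 is forced to True.
  then x8 is forced to False.
  then x7 is forced to False.

x1=1  x2=1  x3=1  x4=0  x5=0  x6=1  x7=0  x8=0  x9=0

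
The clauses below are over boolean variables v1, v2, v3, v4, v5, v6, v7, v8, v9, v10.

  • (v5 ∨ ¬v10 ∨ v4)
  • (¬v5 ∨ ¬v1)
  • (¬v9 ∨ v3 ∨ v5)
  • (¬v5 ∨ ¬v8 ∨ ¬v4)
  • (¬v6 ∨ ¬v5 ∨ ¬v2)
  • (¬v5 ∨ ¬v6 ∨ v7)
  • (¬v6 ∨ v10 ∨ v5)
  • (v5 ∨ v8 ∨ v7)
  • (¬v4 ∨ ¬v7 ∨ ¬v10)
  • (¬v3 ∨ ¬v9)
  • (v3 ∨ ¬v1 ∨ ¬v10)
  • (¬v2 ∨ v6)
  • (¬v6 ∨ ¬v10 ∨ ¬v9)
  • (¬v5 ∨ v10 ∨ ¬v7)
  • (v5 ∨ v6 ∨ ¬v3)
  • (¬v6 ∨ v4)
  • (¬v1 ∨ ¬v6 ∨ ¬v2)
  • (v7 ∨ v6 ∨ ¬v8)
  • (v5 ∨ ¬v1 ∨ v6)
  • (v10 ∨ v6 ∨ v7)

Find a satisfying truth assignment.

v1=1, v2=0, v3=1, v4=1, v5=0, v6=1, v7=0, v8=1, v9=0, v10=1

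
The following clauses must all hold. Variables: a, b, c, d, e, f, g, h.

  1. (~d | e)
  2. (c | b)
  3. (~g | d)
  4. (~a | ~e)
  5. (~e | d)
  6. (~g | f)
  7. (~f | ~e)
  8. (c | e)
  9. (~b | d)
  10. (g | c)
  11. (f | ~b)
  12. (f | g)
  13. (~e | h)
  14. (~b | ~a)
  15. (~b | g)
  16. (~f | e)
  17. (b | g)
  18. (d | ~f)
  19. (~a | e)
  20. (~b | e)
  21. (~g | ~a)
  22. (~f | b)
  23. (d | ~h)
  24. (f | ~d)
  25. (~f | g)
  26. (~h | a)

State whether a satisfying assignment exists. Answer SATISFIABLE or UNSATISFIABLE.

UNSATISFIABLE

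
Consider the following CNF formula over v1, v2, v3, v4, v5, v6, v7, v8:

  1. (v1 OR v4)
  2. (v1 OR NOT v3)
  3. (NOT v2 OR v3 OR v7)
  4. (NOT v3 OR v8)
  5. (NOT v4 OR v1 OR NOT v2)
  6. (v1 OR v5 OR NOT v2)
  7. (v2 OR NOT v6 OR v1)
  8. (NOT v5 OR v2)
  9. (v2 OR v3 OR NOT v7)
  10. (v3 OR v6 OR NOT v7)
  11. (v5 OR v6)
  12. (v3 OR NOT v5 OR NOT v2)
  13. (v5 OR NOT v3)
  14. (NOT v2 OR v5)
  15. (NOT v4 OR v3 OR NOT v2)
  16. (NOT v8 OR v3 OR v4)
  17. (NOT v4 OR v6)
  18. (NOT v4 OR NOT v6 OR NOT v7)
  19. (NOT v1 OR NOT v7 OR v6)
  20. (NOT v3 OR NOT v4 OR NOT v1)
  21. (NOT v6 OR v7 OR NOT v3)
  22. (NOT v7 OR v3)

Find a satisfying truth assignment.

v1=True, v2=True, v3=True, v4=False, v5=True, v6=True, v7=True, v8=True

Check each clause:
  1. (v4 OR v1) — v1 is true.
  2. (NOT v3 OR v1) — v1 is true.
  3. (v3 OR NOT v2 OR v7) — v3 is true.
  4. (NOT v3 OR v8) — v8 is true.
  5. (NOT v2 OR v1 OR NOT v4) — v1 is true.
  6. (v1 OR NOT v2 OR v5) — v1 is true.
  7. (v1 OR v2 OR NOT v6) — v1 is true.
  8. (NOT v5 OR v2) — v2 is true.
  9. (v2 OR NOT v7 OR v3) — v2 is true.
  10. (NOT v7 OR v6 OR v3) — v3 is true.
  11. (v6 OR v5) — v5 is true.
  12. (NOT v2 OR NOT v5 OR v3) — v3 is true.
  13. (NOT v3 OR v5) — v5 is true.
  14. (v5 OR NOT v2) — v5 is true.
  15. (NOT v2 OR NOT v4 OR v3) — v3 is true.
  16. (NOT v8 OR v4 OR v3) — v3 is true.
  17. (NOT v4 OR v6) — NOT v4 is true.
  18. (NOT v4 OR NOT v6 OR NOT v7) — NOT v4 is true.
  19. (NOT v1 OR NOT v7 OR v6) — v6 is true.
  20. (NOT v3 OR NOT v4 OR NOT v1) — NOT v4 is true.
  21. (v7 OR NOT v6 OR NOT v3) — v7 is true.
  22. (v3 OR NOT v7) — v3 is true.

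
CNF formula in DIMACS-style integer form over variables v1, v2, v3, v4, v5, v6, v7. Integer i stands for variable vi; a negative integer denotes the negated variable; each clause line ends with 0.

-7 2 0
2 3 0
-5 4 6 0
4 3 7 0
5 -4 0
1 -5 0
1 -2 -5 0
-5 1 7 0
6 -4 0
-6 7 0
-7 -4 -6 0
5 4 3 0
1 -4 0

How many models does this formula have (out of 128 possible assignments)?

Split on v4, then v5.
  v4=1, v5=1: a clause becomes empty — 0.
  v4=1, v5=0: a clause becomes empty — 0.
  v4=0, v5=1: remaining (v1,v2,v3,v6,v7) ∈ {(1,1,0,1,1); (1,1,1,1,1)} — 2.
  v4=0, v5=0: v1 free; 4 ways for (v2,v3,v6,v7) × 2^1 = 8.
Total: 0 + 0 + 2 + 8 = 10.

10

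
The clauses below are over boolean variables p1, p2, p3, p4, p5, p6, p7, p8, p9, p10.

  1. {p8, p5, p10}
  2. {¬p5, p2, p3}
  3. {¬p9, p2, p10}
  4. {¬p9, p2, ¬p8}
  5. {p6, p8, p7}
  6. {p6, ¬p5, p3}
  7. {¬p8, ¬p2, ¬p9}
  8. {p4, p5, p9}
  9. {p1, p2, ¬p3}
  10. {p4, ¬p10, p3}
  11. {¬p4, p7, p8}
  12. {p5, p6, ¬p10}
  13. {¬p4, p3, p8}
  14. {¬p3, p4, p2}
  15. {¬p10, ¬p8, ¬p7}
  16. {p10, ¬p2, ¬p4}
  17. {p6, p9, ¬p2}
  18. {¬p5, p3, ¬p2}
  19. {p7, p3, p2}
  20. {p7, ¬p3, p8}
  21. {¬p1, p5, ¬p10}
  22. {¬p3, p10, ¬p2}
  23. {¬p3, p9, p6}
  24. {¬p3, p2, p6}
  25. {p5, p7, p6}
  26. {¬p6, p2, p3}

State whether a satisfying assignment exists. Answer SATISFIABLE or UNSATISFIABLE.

SATISFIABLE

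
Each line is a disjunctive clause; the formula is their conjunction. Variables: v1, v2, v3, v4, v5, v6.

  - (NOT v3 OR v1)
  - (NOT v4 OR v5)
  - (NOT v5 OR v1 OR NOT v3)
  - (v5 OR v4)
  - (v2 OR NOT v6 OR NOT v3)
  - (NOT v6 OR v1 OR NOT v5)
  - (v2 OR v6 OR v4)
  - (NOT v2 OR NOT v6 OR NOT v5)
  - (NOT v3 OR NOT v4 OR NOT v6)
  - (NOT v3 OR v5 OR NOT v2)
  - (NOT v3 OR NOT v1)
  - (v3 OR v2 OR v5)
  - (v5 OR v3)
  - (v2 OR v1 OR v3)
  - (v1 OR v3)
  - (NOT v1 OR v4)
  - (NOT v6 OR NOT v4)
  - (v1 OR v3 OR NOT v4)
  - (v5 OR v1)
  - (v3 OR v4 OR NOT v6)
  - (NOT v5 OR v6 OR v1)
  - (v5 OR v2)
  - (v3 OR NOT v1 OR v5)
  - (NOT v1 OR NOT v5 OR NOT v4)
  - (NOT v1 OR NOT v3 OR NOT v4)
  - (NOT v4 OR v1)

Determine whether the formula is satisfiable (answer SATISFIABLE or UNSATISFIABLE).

UNSATISFIABLE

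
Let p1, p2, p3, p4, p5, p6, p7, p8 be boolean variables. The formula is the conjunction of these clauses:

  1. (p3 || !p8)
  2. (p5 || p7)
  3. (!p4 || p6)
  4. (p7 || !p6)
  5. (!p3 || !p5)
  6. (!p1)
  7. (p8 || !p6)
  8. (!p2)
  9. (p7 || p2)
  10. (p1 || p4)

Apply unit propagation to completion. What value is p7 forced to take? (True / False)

True

Unit clause (!p1) sets p1 = False.
Unit clause (!p2) sets p2 = False.
From (p7 || p2) and p2 = False: p7 = True.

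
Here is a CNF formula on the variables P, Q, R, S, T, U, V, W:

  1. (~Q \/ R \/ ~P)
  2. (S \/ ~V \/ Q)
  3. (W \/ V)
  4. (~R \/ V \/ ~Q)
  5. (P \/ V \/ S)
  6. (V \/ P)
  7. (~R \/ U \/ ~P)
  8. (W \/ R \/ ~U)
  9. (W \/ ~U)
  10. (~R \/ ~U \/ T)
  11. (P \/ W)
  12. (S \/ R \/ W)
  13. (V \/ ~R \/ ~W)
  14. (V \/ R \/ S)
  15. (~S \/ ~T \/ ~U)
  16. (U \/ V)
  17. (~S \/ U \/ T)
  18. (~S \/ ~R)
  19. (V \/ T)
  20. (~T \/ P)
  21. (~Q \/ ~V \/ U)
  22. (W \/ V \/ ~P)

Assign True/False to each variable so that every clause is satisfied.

Branch on P: take P = True.
Set Q = False and propagate.
For the remaining variables, R = False, S = True, T = False, U = True, V = True, W = True works.
Every clause has at least one true literal under this assignment.

P=1, Q=0, R=0, S=1, T=0, U=1, V=1, W=1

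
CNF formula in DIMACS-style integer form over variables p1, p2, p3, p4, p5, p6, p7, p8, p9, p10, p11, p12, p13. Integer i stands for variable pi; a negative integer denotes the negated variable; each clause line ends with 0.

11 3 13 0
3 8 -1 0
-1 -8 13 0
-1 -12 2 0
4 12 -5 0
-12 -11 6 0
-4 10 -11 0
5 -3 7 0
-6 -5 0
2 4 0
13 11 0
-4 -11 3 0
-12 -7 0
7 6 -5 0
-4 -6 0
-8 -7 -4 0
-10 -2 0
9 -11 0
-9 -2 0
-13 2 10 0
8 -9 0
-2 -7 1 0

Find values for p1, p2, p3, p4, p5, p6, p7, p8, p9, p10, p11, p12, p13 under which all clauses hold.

Set p1 = False and propagate.
Try p2 = False.
  then p4 is forced to True.
  then p6 is forced to False.
For the remaining variables, p3 = False, p5 = False, p7 = False, p8 = True, p9 = True, p10 = True, p11 = False, p12 = False, p13 = True works.

p1=False, p2=False, p3=False, p4=True, p5=False, p6=False, p7=False, p8=True, p9=True, p10=True, p11=False, p12=False, p13=True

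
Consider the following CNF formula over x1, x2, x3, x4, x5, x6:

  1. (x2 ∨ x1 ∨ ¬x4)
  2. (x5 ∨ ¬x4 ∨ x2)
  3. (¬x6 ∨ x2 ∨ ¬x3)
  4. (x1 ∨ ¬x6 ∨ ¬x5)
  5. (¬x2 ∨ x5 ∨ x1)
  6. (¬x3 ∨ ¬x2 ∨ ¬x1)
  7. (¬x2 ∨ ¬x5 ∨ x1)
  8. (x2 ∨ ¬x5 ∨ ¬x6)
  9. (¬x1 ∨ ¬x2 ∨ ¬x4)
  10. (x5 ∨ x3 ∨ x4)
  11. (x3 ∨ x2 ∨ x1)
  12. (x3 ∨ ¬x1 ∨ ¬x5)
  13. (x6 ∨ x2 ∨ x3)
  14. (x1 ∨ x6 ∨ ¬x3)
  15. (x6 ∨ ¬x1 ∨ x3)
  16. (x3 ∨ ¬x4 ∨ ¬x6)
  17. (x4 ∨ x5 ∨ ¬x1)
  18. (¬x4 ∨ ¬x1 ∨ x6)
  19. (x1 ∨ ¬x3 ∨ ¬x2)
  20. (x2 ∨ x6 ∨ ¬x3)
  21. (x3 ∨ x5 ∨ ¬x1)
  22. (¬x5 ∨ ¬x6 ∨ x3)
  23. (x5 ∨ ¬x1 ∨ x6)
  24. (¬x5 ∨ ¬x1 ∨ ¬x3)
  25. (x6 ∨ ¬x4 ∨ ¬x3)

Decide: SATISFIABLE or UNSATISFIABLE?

x1 = True:
  x3 = True:
    propagation gives x2=False, x6=False; an empty clause results — contradiction.
  x3 = False:
    propagation gives x5=False; an empty clause results — contradiction.
x1 = False:
  x2 = True:
    propagation gives x5=True; an empty clause results — contradiction.
  x2 = False:
    propagation gives x4=False, x3=True, x6=False; an empty clause results — contradiction.
Every branch closes, so no satisfying assignment exists.

UNSATISFIABLE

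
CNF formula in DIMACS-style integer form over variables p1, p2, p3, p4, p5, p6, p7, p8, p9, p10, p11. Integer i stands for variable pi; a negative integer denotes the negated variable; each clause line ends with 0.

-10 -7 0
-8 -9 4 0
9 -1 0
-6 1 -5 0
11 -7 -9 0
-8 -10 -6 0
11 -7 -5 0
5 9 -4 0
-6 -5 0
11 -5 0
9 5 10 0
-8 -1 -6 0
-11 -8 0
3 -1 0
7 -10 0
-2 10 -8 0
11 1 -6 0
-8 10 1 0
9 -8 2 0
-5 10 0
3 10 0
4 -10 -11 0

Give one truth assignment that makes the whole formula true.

Pure literal: p3 appears only positively; assign p3 = True.
Pure literal: p6 appears only negated; assign p6 = False.
Try p1 = True.
  then p9 is forced to True.
For the remaining variables, p2 = True, p4 = True, p5 = False, p7 = False, p8 = False, p10 = False, p11 = False works.

p1 = T, p2 = T, p3 = T, p4 = T, p5 = F, p6 = F, p7 = F, p8 = F, p9 = T, p10 = F, p11 = F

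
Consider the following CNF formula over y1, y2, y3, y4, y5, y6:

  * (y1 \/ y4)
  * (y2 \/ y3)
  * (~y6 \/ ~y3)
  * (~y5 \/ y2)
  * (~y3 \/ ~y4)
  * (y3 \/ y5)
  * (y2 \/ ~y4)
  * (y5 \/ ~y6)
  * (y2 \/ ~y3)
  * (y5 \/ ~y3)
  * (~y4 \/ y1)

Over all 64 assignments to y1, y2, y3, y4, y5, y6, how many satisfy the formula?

5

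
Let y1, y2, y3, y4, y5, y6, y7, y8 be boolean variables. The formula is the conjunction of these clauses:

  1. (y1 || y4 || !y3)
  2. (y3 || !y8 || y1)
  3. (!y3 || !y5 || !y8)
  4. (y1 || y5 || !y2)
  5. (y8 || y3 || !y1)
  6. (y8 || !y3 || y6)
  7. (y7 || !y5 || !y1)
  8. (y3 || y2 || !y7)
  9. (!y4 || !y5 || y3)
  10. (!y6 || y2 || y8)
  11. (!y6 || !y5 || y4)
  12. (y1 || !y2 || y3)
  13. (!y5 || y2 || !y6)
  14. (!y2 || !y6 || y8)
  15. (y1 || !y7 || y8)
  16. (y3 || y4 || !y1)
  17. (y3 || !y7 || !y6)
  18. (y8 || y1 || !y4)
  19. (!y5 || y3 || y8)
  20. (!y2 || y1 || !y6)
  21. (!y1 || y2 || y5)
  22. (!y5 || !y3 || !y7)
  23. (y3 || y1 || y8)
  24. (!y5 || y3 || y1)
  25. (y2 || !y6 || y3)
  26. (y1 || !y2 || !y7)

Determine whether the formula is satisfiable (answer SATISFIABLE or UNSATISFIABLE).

Set y1 = False and propagate.
Set y2 = False and propagate.
Try y3 = True.
  then y4 is forced to True.
  then y8 is forced to True.
  then y5 is forced to False.
y6, y7 are now unconstrained; take y6 = True, y7 = True.
Every clause has at least one true literal under this assignment.
So y1 = False  y2 = False  y3 = True  y4 = True  y5 = False  y6 = True  y7 = True  y8 = True is a satisfying assignment.

SATISFIABLE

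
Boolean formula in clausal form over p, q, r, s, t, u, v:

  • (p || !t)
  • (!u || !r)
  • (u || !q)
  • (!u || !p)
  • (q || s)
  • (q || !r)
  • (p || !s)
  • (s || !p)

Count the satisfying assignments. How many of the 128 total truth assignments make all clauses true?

6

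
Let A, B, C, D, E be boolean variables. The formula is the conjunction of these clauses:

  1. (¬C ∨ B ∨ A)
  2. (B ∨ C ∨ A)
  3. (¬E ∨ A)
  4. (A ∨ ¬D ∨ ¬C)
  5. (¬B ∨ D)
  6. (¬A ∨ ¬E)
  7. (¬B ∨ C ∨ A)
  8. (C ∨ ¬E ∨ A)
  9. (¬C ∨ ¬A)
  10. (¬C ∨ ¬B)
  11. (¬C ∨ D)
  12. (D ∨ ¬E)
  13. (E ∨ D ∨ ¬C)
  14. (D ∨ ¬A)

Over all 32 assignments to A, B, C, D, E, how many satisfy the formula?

2

The models are:
  A=T B=F C=F D=T E=F
  A=T B=T C=F D=T E=F
That's 2 in total.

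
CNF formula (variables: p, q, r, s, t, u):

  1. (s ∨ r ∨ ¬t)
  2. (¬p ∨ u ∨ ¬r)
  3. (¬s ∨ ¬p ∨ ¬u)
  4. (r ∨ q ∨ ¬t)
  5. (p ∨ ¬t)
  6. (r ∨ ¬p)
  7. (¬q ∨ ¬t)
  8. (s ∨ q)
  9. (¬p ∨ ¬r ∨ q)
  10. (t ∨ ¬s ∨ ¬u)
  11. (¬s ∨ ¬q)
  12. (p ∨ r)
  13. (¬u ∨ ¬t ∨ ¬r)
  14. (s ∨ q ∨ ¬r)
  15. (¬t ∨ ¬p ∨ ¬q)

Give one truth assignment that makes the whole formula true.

p=True, q=True, r=True, s=False, t=False, u=True

Check each clause:
  1. (¬t ∨ s ∨ r) — r is true.
  2. (u ∨ ¬p ∨ ¬r) — u is true.
  3. (¬s ∨ ¬p ∨ ¬u) — ¬s is true.
  4. (¬t ∨ q ∨ r) — q is true.
  5. (¬t ∨ p) — p is true.
  6. (r ∨ ¬p) — r is true.
  7. (¬t ∨ ¬q) — ¬t is true.
  8. (q ∨ s) — q is true.
  9. (¬r ∨ ¬p ∨ q) — q is true.
  10. (t ∨ ¬s ∨ ¬u) — ¬s is true.
  11. (¬q ∨ ¬s) — ¬s is true.
  12. (p ∨ r) — p is true.
  13. (¬t ∨ ¬r ∨ ¬u) — ¬t is true.
  14. (¬r ∨ s ∨ q) — q is true.
  15. (¬p ∨ ¬t ∨ ¬q) — ¬t is true.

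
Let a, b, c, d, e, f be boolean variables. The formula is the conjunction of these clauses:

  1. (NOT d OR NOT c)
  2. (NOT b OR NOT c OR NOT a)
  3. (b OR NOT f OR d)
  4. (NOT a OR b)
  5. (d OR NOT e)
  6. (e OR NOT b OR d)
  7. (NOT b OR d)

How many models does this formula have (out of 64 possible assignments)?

14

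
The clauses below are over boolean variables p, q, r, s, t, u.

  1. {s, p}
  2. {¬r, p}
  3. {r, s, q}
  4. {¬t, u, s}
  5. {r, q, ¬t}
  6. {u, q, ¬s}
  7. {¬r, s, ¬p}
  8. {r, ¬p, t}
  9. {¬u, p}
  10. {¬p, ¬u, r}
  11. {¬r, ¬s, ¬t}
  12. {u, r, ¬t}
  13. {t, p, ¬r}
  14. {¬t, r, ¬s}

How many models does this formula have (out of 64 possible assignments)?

4

Satisfying assignments:
  p=F q=T r=F s=T t=F u=F
  p=T q=F r=T s=T t=F u=T
  p=T q=T r=T s=T t=F u=F
  p=T q=T r=T s=T t=F u=T
Count: 4.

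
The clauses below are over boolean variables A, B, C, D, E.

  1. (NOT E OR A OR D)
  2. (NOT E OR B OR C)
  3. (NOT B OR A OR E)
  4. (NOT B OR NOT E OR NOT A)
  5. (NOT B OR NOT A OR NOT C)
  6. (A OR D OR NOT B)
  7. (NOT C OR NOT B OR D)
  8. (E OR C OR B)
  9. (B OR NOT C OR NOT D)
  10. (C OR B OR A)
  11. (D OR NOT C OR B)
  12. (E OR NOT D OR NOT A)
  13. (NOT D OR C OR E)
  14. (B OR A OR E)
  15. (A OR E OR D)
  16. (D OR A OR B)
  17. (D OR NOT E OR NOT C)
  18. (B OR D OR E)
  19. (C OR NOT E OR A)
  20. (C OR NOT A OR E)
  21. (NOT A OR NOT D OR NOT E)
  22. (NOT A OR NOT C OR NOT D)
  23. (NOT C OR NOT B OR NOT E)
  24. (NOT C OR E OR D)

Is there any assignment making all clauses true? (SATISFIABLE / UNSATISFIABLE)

E = True:
  B = True:
    propagation gives A=False, D=True, C=True; an empty clause results — contradiction.
  B = False:
    propagation gives C=True, D=False; an empty clause results — contradiction.
E = False:
  B = True:
    propagation gives A=True, C=False; an empty clause results — contradiction.
  B = False:
    propagation gives C=True, D=False; an empty clause results — contradiction.
Every branch closes, so no satisfying assignment exists.

UNSATISFIABLE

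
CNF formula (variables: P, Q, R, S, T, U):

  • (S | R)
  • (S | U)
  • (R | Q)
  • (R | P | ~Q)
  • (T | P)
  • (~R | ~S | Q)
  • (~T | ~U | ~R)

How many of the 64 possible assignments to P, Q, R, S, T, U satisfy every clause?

10

Case analysis on R and Q:
  R=1, Q=1: 5 of the 16 assignments to (P,S,T,U) work.
  R=1, Q=0: remaining (P,S,T,U) ∈ {(1,0,0,1)} — 1.
  R=0, Q=1: remaining (P,S,T,U) ∈ {(1,1,0,0); (1,1,0,1); (1,1,1,0); (1,1,1,1)} — 4.
  R=0, Q=0: a clause becomes empty — 0.
Total: 5 + 1 + 4 + 0 = 10.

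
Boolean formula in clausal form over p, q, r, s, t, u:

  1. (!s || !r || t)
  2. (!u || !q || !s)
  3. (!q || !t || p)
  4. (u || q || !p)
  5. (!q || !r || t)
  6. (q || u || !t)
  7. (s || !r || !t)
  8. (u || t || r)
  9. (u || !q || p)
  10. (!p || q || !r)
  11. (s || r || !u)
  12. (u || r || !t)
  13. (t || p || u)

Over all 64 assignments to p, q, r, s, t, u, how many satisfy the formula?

7

Case analysis on t and u:
  t=1, u=1: remaining (p,q,r,s) ∈ {(0,0,0,1); (0,0,1,1); (1,0,0,1)} — 3.
  t=1, u=0: remaining (p,q,r,s) ∈ {(1,1,1,1)} — 1.
  t=0, u=1: remaining (p,q,r,s) ∈ {(0,0,0,1); (0,0,1,0); (1,0,0,1)} — 3.
  t=0, u=0: a clause becomes empty — 0.
Total: 3 + 1 + 3 + 0 = 7.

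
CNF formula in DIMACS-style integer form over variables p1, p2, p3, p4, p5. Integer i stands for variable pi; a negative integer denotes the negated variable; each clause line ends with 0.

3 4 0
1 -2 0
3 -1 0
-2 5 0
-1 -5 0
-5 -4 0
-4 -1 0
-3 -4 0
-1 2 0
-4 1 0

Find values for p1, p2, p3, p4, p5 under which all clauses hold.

p1=F, p2=F, p3=T, p4=F, p5=F

Branch on p1: take p1 = False.
  then p2 is forced to False.
  then p4 is forced to False.
  then p3 is forced to True.
p5 is now unconstrained; take p5 = False.
Every clause has at least one true literal under this assignment.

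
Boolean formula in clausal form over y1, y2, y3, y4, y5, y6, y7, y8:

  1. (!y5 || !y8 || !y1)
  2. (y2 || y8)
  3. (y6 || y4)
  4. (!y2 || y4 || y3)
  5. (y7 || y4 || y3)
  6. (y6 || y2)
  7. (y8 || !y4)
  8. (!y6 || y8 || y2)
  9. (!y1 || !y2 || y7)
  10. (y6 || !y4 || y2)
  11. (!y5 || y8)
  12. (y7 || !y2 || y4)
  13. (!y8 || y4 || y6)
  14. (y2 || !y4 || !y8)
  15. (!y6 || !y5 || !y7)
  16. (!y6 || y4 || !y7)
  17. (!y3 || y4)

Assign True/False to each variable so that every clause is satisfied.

y1=0, y2=1, y3=1, y4=1, y5=0, y6=1, y7=1, y8=1

Pure literal: y1 appears only negated; assign y1 = False.
Pure literal: y5 appears only negated; assign y5 = False.
Branch on y2: take y2 = True.
Branch on y3: take y3 = True.
  then y4 is forced to True.
  then y8 is forced to True.
y6, y7 are now unconstrained; take y6 = True, y7 = True.
Check each clause:
  1. (!y5 || !y1 || !y8) — !y5 is true.
  2. (y2 || y8) — y8 is true.
  3. (y6 || y4) — y4 is true.
  4. (!y2 || y4 || y3) — y3 is true.
  5. (y4 || y3 || y7) — y3 is true.
  6. (y2 || y6) — y2 is true.
  7. (y8 || !y4) — y8 is true.
  8. (!y6 || y8 || y2) — y8 is true.
  9. (y7 || !y1 || !y2) — y7 is true.
  10. (y2 || !y4 || y6) — y2 is true.
  11. (y8 || !y5) — y8 is true.
  12. (y7 || !y2 || y4) — y4 is true.
  13. (y4 || !y8 || y6) — y4 is true.
  14. (!y4 || !y8 || y2) — y2 is true.
  15. (!y6 || !y5 || !y7) — !y5 is true.
  16. (y4 || !y6 || !y7) — y4 is true.
  17. (y4 || !y3) — y4 is true.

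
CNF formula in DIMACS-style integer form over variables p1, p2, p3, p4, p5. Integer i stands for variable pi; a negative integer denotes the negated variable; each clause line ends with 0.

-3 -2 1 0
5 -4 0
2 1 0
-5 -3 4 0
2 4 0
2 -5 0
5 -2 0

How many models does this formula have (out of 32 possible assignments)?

5

The models are:
  p1=F p2=T p3=F p4=F p5=T
  p1=F p2=T p3=F p4=T p5=T
  p1=T p2=T p3=F p4=F p5=T
  p1=T p2=T p3=F p4=T p5=T
  p1=T p2=T p3=T p4=T p5=T
Count: 5.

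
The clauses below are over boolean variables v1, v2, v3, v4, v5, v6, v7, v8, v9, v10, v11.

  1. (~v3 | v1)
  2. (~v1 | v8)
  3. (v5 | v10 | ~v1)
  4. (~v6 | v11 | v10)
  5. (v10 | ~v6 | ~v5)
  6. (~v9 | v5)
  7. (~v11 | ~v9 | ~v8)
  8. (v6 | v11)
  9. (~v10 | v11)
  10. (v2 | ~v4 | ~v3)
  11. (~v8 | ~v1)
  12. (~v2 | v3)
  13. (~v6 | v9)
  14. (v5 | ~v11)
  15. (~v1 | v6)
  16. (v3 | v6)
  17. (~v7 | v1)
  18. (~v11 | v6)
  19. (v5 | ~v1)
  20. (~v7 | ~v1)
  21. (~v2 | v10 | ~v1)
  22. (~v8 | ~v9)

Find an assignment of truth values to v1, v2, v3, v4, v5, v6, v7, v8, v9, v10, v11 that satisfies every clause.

v1=F  v2=F  v3=F  v4=F  v5=T  v6=T  v7=F  v8=F  v9=T  v10=T  v11=T

Check each clause:
  1. (~v3 | v1) — ~v3 is true.
  2. (v8 | ~v1) — ~v1 is true.
  3. (~v1 | v5 | v10) — v10 is true.
  4. (v10 | v11 | ~v6) — v11 is true.
  5. (~v5 | ~v6 | v10) — v10 is true.
  6. (~v9 | v5) — v5 is true.
  7. (~v11 | ~v9 | ~v8) — ~v8 is true.
  8. (v11 | v6) — v11 is true.
  9. (v11 | ~v10) — v11 is true.
  10. (v2 | ~v3 | ~v4) — ~v4 is true.
  11. (~v1 | ~v8) — ~v8 is true.
  12. (v3 | ~v2) — ~v2 is true.
  13. (v9 | ~v6) — v9 is true.
  14. (~v11 | v5) — v5 is true.
  15. (v6 | ~v1) — ~v1 is true.
  16. (v6 | v3) — v6 is true.
  17. (v1 | ~v7) — ~v7 is true.
  18. (~v11 | v6) — v6 is true.
  19. (v5 | ~v1) — v5 is true.
  20. (~v1 | ~v7) — ~v7 is true.
  21. (~v2 | ~v1 | v10) — v10 is true.
  22. (~v9 | ~v8) — ~v8 is true.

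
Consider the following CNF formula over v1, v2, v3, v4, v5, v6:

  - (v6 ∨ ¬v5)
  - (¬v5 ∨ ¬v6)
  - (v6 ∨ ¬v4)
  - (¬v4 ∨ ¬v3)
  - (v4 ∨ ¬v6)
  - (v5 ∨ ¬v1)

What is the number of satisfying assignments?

Satisfying assignments:
  v1=0 v2=0 v3=0 v4=0 v5=0 v6=0
  v1=0 v2=0 v3=0 v4=1 v5=0 v6=1
  v1=0 v2=0 v3=1 v4=0 v5=0 v6=0
  v1=0 v2=1 v3=0 v4=0 v5=0 v6=0
  v1=0 v2=1 v3=0 v4=1 v5=0 v6=1
  v1=0 v2=1 v3=1 v4=0 v5=0 v6=0
Count: 6.

6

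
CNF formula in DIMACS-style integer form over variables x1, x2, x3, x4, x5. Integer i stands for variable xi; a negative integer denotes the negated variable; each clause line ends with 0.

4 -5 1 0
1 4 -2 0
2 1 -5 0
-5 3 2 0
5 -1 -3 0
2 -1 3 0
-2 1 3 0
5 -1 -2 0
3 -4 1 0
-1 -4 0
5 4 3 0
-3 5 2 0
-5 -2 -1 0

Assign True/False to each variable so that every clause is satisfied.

x1=0  x2=1  x3=1  x4=1  x5=1

Set x1 = False and propagate.
Set x2 = True and propagate.
  then x4 is forced to True.
  then x3 is forced to True.
x5 is now unconstrained; take x5 = True.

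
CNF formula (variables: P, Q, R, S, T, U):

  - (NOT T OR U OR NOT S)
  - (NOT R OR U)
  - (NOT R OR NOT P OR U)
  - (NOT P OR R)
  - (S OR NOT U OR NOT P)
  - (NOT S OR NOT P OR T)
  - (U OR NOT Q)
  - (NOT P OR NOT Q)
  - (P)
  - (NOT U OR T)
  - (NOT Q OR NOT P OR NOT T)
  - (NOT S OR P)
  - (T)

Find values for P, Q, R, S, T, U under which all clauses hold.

P = True  Q = False  R = True  S = True  T = True  U = True

Unit propagation: (P) forces P = True.
(R) is a unit clause, so R = True.
(U) is a unit clause, so U = True.
The clause (S) is unit: S must be True.
The clause (T) is unit: T must be True.
Unit propagation: (NOT Q) forces Q = False.
Every clause has at least one true literal under this assignment.
Check each clause:
  1. (NOT S OR NOT T OR U) — U is true.
  2. (U OR NOT R) — U is true.
  3. (NOT R OR U OR NOT P) — U is true.
  4. (R OR NOT P) — R is true.
  5. (NOT P OR NOT U OR S) — S is true.
  6. (NOT P OR NOT S OR T) — T is true.
  7. (U OR NOT Q) — U is true.
  8. (NOT P OR NOT Q) — NOT Q is true.
  9. (P) — P is true.
  10. (NOT U OR T) — T is true.
  11. (NOT P OR NOT Q OR NOT T) — NOT Q is true.
  12. (NOT S OR P) — P is true.
  13. (T) — T is true.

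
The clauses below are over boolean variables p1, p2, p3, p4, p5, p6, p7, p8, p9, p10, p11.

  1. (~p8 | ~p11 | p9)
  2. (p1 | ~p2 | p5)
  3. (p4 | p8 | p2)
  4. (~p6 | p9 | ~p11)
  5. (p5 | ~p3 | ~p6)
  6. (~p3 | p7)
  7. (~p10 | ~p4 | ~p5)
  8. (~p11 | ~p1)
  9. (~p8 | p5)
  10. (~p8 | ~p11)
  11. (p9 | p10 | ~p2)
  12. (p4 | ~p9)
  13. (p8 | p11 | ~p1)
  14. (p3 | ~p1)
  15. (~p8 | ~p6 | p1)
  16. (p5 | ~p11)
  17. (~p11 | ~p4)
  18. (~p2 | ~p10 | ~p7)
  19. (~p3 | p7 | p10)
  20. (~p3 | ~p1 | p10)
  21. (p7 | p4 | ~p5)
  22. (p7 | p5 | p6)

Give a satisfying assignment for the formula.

p1=False, p2=True, p3=False, p4=True, p5=True, p6=False, p7=True, p8=False, p9=True, p10=False, p11=False

Set p1 = False and propagate.
The remaining clauses are satisfied by p2 = True, p3 = False, p4 = True, p5 = True, p6 = False, p7 = True, p8 = False, p9 = True, p10 = False, p11 = False.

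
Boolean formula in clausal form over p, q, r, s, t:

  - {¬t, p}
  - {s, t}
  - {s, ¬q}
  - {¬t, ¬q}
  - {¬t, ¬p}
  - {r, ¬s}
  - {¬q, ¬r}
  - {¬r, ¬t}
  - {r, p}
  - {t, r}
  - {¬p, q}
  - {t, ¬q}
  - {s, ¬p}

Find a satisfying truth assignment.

p = False, q = False, r = True, s = True, t = False

Check each clause:
  1. {¬t, p} — ¬t is true.
  2. {t, s} — s is true.
  3. {¬q, s} — s is true.
  4. {¬q, ¬t} — ¬t is true.
  5. {¬t, ¬p} — ¬t is true.
  6. {r, ¬s} — r is true.
  7. {¬r, ¬q} — ¬q is true.
  8. {¬r, ¬t} — ¬t is true.
  9. {p, r} — r is true.
  10. {t, r} — r is true.
  11. {q, ¬p} — ¬p is true.
  12. {¬q, t} — ¬q is true.
  13. {s, ¬p} — s is true.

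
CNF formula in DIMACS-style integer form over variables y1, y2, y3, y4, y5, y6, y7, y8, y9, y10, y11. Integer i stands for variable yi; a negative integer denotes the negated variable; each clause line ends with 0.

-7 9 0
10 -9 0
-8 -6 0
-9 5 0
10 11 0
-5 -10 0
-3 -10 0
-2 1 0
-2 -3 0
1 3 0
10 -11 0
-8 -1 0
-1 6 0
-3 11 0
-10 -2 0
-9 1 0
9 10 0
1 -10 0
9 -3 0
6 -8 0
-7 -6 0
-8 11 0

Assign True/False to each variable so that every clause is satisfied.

y1=T, y2=F, y3=F, y4=F, y5=F, y6=T, y7=F, y8=F, y9=F, y10=T, y11=T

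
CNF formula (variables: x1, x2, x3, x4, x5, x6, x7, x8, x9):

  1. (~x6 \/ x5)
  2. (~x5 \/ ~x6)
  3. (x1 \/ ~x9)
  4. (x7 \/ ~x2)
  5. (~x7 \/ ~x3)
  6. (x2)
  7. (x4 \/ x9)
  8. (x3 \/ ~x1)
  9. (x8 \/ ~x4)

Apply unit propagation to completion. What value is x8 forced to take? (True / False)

True

(x2) is a unit clause: x2 = True.
From (~x2 \/ x7) and x2 = True: x7 = True.
From (~x7 \/ ~x3) and x7 = True: x3 = False.
From (x3 \/ ~x1) and x3 = False: x1 = False.
(~x9 \/ x1) with x1 = False leaves only ~x9, so x9 = False.
In (x9 \/ x4), x9 is now false; x4 must hold, so x4 = True.
From (x8 \/ ~x4) and x4 = True: x8 = True.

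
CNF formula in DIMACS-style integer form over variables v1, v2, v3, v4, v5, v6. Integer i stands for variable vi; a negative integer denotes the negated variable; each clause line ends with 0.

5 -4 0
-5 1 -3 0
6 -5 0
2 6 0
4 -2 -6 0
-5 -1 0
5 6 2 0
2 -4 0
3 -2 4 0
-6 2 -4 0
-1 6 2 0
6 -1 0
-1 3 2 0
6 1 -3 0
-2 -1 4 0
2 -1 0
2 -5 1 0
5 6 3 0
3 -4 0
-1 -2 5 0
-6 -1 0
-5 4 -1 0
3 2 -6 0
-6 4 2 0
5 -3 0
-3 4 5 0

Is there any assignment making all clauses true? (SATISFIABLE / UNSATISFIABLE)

v2 = True:
  v5 = True:
    propagation gives v6=True, v4=True, v1=False, v3=False; an empty clause results — contradiction.
  v5 = False:
    propagation gives v4=False, v6=False, v3=True; an empty clause results — contradiction.
v2 = False:
  propagation gives v6=True, v4=False; an empty clause results — contradiction.
Every branch closes, so no satisfying assignment exists.

UNSATISFIABLE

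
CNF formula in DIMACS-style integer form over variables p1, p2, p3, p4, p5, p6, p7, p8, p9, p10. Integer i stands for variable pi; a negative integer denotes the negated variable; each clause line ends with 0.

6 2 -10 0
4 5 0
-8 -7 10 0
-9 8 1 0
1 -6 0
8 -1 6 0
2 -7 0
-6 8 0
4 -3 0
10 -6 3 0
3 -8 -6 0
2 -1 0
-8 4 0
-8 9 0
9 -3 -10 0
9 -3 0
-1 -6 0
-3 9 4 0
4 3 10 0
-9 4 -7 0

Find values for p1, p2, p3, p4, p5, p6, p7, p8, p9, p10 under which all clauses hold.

p1=False, p2=False, p3=False, p4=True, p5=False, p6=False, p7=False, p8=False, p9=False, p10=False

Check each clause:
  1. (p6 \/ p2 \/ ~p10) — ~p10 is true.
  2. (p5 \/ p4) — p4 is true.
  3. (p10 \/ ~p8 \/ ~p7) — ~p8 is true.
  4. (p1 \/ p8 \/ ~p9) — ~p9 is true.
  5. (~p6 \/ p1) — ~p6 is true.
  6. (p6 \/ ~p1 \/ p8) — ~p1 is true.
  7. (~p7 \/ p2) — ~p7 is true.
  8. (p8 \/ ~p6) — ~p6 is true.
  9. (~p3 \/ p4) — p4 is true.
  10. (p10 \/ p3 \/ ~p6) — ~p6 is true.
  11. (~p6 \/ p3 \/ ~p8) — ~p8 is true.
  12. (p2 \/ ~p1) — ~p1 is true.
  13. (p4 \/ ~p8) — ~p8 is true.
  14. (~p8 \/ p9) — ~p8 is true.
  15. (p9 \/ ~p3 \/ ~p10) — ~p3 is true.
  16. (p9 \/ ~p3) — ~p3 is true.
  17. (~p6 \/ ~p1) — ~p6 is true.
  18. (p4 \/ p9 \/ ~p3) — p4 is true.
  19. (p4 \/ p10 \/ p3) — p4 is true.
  20. (~p9 \/ ~p7 \/ p4) — ~p7 is true.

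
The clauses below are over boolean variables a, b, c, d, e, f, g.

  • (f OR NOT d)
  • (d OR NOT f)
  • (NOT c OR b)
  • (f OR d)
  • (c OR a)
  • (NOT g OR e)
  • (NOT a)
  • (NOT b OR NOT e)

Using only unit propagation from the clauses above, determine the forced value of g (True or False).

Unit clause (NOT a) sets a = False.
In (c OR a), a is now false; c must hold, so c = True.
(NOT c OR b): since c = True, the clause reduces to (b). b = True.
(NOT b OR NOT e): since b = True, the clause reduces to (NOT e). e = False.
(NOT g OR e): since e = False, the clause reduces to (NOT g). g = False.

False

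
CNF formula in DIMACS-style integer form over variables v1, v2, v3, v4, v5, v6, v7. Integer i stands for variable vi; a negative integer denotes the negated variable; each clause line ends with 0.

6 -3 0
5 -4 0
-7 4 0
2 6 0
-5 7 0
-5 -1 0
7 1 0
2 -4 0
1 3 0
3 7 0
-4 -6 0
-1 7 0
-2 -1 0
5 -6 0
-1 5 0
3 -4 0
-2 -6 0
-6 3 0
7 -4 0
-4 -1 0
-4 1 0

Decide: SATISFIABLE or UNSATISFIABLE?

UNSATISFIABLE

v1 = True:
  propagation gives v5=False; an empty clause results — contradiction.
v1 = False:
  propagation gives v7=True, v4=True; an empty clause results — contradiction.
Every branch closes, so no satisfying assignment exists.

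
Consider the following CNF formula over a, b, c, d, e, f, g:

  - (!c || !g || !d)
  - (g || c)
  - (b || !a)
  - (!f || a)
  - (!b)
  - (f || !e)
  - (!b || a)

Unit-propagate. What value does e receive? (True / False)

False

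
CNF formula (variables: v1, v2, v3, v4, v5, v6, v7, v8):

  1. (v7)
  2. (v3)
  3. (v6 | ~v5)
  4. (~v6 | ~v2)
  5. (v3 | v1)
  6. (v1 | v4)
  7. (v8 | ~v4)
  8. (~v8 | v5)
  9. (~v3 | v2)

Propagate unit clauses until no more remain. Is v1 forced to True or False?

True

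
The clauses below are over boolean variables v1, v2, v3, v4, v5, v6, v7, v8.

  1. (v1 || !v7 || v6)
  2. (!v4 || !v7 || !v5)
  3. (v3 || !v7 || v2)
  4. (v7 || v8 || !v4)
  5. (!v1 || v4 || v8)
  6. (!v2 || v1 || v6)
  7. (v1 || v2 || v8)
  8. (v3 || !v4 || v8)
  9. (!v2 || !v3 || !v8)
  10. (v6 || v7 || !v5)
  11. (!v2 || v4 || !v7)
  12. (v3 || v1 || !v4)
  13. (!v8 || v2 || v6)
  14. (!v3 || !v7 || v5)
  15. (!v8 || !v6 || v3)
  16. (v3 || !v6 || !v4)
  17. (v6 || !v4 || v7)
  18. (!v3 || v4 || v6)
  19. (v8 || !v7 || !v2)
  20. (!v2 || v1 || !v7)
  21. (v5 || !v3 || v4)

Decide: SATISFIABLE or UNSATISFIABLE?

Try v1 = True.
Set v2 = False and propagate.
Try v3 = True.
The remaining clauses are satisfied by v4 = False, v5 = True, v6 = True, v7 = True, v8 = True.
So v1=1, v2=0, v3=1, v4=0, v5=1, v6=1, v7=1, v8=1 is a satisfying assignment.

SATISFIABLE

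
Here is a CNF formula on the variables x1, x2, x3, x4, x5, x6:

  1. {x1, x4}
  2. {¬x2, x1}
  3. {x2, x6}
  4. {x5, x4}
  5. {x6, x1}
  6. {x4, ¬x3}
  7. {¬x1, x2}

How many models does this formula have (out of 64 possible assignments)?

14

Case analysis on x1 and x2:
  x1=1, x2=1: x6 free; 5 ways for (x3,x4,x5) × 2^1 = 10.
  x1=1, x2=0: a clause becomes empty — 0.
  x1=0, x2=1: a clause becomes empty — 0.
  x1=0, x2=0: remaining (x3,x4,x5,x6) ∈ {(0,1,0,1); (0,1,1,1); (1,1,0,1); (1,1,1,1)} — 4.
Total: 10 + 0 + 0 + 4 = 14.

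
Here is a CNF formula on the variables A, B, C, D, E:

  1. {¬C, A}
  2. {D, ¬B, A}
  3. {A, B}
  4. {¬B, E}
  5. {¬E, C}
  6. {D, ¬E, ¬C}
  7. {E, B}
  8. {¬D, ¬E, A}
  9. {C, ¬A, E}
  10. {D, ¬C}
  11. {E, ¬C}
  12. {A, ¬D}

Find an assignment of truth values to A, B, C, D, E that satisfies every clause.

A=True, B=False, C=True, D=True, E=True

Check each clause:
  1. {¬C, A} — A is true.
  2. {A, D, ¬B} — A is true.
  3. {B, A} — A is true.
  4. {¬B, E} — E is true.
  5. {C, ¬E} — C is true.
  6. {¬C, D, ¬E} — D is true.
  7. {B, E} — E is true.
  8. {A, ¬D, ¬E} — A is true.
  9. {¬A, E, C} — C is true.
  10. {D, ¬C} — D is true.
  11. {¬C, E} — E is true.
  12. {A, ¬D} — A is true.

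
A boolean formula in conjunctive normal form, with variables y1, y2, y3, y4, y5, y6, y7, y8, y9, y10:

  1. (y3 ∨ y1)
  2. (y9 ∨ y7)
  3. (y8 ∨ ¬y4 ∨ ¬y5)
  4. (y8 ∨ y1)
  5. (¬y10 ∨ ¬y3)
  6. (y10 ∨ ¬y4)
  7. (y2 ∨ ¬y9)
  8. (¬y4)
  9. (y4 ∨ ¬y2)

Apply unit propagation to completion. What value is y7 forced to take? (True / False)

True

(¬y4) is a unit clause: y4 = False.
(¬y2 ∨ y4): since y4 = False, the clause reduces to (¬y2). y2 = False.
In (¬y9 ∨ y2), y2 is now false; ¬y9 must hold, so y9 = False.
(y9 ∨ y7): since y9 = False, the clause reduces to (y7). y7 = True.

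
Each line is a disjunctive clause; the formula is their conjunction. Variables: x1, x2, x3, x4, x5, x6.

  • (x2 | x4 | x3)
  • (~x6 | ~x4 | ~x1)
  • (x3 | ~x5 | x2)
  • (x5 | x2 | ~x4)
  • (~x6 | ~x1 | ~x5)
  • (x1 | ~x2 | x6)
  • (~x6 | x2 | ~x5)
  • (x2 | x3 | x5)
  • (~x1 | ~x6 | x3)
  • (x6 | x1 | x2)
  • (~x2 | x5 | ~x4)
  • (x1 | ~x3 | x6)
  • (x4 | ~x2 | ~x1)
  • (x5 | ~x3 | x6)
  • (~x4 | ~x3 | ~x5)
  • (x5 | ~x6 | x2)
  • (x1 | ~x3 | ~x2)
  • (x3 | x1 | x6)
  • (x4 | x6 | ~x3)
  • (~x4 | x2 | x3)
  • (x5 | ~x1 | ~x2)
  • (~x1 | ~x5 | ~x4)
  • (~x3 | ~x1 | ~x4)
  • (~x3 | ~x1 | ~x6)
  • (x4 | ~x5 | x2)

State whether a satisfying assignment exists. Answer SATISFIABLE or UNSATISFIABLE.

Try x1 = False.
Try x2 = True.
  then x6 is forced to True.
  then x3 is forced to False.
Branch on x4: take x4 = False.
x5 is now unconstrained; take x5 = True.
Every clause has at least one true literal under this assignment.
So x1 = F  x2 = T  x3 = F  x4 = F  x5 = T  x6 = T is a satisfying assignment.

SATISFIABLE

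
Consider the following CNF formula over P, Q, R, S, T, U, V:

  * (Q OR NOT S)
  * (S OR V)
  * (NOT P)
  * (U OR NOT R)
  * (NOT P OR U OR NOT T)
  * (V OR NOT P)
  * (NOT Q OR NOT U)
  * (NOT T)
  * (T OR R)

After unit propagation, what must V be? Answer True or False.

True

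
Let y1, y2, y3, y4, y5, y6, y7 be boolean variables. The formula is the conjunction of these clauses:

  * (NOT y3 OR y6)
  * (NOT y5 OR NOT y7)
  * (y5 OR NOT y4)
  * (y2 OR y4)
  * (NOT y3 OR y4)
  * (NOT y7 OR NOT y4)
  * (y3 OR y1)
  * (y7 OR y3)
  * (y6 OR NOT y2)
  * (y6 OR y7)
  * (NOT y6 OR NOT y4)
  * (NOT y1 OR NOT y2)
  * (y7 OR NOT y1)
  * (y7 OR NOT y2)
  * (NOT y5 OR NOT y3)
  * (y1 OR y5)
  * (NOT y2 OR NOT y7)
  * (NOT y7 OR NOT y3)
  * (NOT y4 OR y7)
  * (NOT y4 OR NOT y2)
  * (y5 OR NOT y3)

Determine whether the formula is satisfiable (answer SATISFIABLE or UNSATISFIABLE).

y7 = True:
  propagation gives y5=False, y4=False, y2=True; an empty clause results — contradiction.
y7 = False:
  propagation gives y3=True, y6=True, y4=True; an empty clause results — contradiction.
Every branch closes, so no satisfying assignment exists.

UNSATISFIABLE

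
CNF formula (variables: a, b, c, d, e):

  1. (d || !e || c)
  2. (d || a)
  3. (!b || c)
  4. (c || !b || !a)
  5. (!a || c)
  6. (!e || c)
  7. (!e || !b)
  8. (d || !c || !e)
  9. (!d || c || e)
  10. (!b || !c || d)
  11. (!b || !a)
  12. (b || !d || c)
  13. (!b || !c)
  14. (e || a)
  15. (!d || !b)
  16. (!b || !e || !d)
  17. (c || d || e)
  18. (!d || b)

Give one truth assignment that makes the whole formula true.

a = T, b = F, c = T, d = F, e = F

Set a = True and propagate.
  then c is forced to True.
  then b is forced to False.
  then d is forced to False.
  then e is forced to False.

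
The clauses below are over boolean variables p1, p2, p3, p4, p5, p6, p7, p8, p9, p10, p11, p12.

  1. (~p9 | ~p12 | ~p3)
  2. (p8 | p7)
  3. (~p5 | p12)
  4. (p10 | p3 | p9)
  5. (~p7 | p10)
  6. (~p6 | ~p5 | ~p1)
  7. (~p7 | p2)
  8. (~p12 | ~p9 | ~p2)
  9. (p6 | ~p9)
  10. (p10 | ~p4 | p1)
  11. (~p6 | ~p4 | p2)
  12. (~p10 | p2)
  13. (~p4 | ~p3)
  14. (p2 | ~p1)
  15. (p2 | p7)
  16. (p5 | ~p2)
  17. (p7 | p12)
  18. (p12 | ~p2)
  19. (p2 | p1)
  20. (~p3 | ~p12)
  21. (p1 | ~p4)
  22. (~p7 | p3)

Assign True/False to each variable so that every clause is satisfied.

p1=F  p2=T  p3=F  p4=F  p5=T  p6=T  p7=F  p8=T  p9=F  p10=T  p11=T  p12=T

Check each clause:
  1. (~p12 | ~p9 | ~p3) — ~p3 is true.
  2. (p7 | p8) — p8 is true.
  3. (p12 | ~p5) — p12 is true.
  4. (p3 | p9 | p10) — p10 is true.
  5. (p10 | ~p7) — ~p7 is true.
  6. (~p1 | ~p6 | ~p5) — ~p1 is true.
  7. (p2 | ~p7) — ~p7 is true.
  8. (~p12 | ~p9 | ~p2) — ~p9 is true.
  9. (~p9 | p6) — p6 is true.
  10. (p10 | p1 | ~p4) — p10 is true.
  11. (~p6 | ~p4 | p2) — p2 is true.
  12. (~p10 | p2) — p2 is true.
  13. (~p3 | ~p4) — ~p4 is true.
  14. (p2 | ~p1) — p2 is true.
  15. (p7 | p2) — p2 is true.
  16. (~p2 | p5) — p5 is true.
  17. (p7 | p12) — p12 is true.
  18. (p12 | ~p2) — p12 is true.
  19. (p2 | p1) — p2 is true.
  20. (~p3 | ~p12) — ~p3 is true.
  21. (p1 | ~p4) — ~p4 is true.
  22. (~p7 | p3) — ~p7 is true.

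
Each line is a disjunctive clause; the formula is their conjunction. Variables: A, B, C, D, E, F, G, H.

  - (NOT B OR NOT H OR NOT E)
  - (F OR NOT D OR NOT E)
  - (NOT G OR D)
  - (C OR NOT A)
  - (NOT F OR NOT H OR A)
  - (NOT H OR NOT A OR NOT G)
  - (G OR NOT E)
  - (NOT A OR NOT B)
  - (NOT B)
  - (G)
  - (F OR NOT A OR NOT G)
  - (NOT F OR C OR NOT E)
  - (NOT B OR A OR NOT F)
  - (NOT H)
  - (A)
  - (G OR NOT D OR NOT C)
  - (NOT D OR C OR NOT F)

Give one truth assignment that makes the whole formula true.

A=T, B=F, C=T, D=T, E=T, F=T, G=T, H=F

Check each clause:
  1. (NOT E OR NOT B OR NOT H) — NOT H is true.
  2. (NOT D OR F OR NOT E) — F is true.
  3. (NOT G OR D) — D is true.
  4. (C OR NOT A) — C is true.
  5. (NOT F OR A OR NOT H) — NOT H is true.
  6. (NOT A OR NOT G OR NOT H) — NOT H is true.
  7. (NOT E OR G) — G is true.
  8. (NOT B OR NOT A) — NOT B is true.
  9. (NOT B) — NOT B is true.
  10. (G) — G is true.
  11. (F OR NOT A OR NOT G) — F is true.
  12. (NOT E OR NOT F OR C) — C is true.
  13. (NOT B OR A OR NOT F) — A is true.
  14. (NOT H) — NOT H is true.
  15. (A) — A is true.
  16. (NOT C OR G OR NOT D) — G is true.
  17. (NOT D OR C OR NOT F) — C is true.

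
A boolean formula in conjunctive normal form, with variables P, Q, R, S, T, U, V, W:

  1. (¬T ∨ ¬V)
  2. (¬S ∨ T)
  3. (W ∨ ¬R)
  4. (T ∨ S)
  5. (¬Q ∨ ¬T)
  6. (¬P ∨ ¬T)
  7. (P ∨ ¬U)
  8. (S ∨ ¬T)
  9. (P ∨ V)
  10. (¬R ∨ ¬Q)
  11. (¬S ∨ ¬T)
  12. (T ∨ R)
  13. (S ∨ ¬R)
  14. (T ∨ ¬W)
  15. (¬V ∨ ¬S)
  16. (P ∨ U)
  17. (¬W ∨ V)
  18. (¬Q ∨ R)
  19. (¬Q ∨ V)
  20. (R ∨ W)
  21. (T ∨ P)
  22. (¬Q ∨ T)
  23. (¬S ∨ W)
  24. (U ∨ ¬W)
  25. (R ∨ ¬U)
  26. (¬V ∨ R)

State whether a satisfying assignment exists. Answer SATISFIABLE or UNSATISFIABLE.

UNSATISFIABLE

T = True:
  propagation gives V=False, Q=False, P=False; an empty clause results — contradiction.
T = False:
  propagation gives S=False; an empty clause results — contradiction.
Every branch closes, so no satisfying assignment exists.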